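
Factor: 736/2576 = 2/7= 2^1 * 7^(  -  1 ) 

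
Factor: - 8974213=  - 19^1  *283^1*1669^1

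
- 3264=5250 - 8514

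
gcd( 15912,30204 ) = 36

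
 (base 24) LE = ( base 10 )518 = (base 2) 1000000110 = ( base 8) 1006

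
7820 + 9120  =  16940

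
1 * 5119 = 5119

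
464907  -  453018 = 11889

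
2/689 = 2/689 = 0.00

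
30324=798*38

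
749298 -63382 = 685916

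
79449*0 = 0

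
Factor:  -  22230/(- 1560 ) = 2^(-2)*3^1*19^1 = 57/4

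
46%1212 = 46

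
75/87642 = 25/29214   =  0.00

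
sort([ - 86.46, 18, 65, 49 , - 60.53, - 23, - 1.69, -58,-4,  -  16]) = [ - 86.46, - 60.53,  -  58, - 23, - 16,-4, - 1.69, 18,49, 65] 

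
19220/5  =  3844 = 3844.00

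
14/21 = 2/3 = 0.67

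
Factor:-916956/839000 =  - 2^( - 1)*3^2*5^(-3)*839^ ( - 1)*25471^1 =- 229239/209750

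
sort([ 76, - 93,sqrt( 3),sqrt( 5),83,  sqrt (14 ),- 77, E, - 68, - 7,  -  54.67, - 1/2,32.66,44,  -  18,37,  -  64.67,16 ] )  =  [ - 93, - 77, - 68, - 64.67, - 54.67, - 18, - 7, - 1/2, sqrt( 3), sqrt ( 5 ),E,sqrt( 14), 16,32.66,37, 44,76 , 83]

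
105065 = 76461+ 28604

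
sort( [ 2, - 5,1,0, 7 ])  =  [ - 5 , 0,1, 2, 7]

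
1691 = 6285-4594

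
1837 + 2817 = 4654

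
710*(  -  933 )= - 662430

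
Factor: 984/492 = 2^1 = 2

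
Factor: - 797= - 797^1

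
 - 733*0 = 0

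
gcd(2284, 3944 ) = 4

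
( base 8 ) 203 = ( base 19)6H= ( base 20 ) 6B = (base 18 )75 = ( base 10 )131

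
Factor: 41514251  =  2473^1 * 16787^1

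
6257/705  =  6257/705 =8.88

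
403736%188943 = 25850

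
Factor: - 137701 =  - 23^1*5987^1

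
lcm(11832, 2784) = 47328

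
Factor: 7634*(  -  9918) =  - 75714012 =- 2^2*3^2*11^1*19^1*29^1 *347^1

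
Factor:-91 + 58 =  - 3^1*11^1 = - 33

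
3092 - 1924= 1168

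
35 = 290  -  255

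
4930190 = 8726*565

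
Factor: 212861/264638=37/46 = 2^( - 1) * 23^( - 1)*37^1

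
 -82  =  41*( - 2 )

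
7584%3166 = 1252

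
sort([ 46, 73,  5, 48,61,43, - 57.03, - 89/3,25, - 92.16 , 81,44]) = [-92.16, - 57.03, - 89/3,5,25,  43 , 44 , 46, 48, 61, 73, 81]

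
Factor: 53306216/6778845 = 2^3*3^ (-2)*5^(-1)*97^( - 1)* 163^1*1553^ ( - 1) * 40879^1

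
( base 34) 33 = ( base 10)105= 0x69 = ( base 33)36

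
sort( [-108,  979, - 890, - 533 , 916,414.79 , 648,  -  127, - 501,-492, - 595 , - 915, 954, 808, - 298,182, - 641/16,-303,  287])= [ - 915 , - 890, - 595, - 533, - 501, - 492, - 303, - 298, - 127, - 108,  -  641/16,182,287, 414.79,648 , 808,916 , 954,979] 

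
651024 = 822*792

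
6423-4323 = 2100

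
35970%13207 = 9556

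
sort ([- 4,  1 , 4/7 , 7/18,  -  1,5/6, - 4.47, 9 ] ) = [- 4.47,-4, - 1,7/18, 4/7,5/6,1 , 9]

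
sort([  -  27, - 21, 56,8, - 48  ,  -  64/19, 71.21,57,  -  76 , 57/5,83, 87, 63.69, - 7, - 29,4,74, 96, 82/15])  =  [-76 ,-48,-29 , - 27, - 21 , -7,  -  64/19, 4, 82/15, 8,57/5,56, 57, 63.69, 71.21,74, 83, 87,96] 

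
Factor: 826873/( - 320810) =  - 2^( - 1 )*5^( - 1)*7^( - 1)* 23^1 *4583^ ( - 1)*35951^1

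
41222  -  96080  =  -54858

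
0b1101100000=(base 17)2GE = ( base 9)1160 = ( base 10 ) 864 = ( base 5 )11424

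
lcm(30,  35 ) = 210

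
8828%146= 68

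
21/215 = 21/215= 0.10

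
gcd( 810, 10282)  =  2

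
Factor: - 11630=  -  2^1*5^1*1163^1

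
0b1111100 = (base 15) 84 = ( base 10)124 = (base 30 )44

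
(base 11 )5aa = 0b1011010101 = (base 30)o5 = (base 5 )10400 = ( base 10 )725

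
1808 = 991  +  817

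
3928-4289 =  - 361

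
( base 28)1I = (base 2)101110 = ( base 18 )2a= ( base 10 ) 46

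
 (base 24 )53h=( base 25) 4IJ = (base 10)2969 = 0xb99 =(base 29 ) 3FB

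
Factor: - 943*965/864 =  - 909995/864= - 2^( - 5 )*3^(- 3) *5^1 * 23^1*41^1 *193^1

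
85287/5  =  17057+2/5 =17057.40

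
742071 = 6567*113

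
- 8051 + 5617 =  - 2434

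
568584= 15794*36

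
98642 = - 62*( - 1591)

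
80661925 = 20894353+59767572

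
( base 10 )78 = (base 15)53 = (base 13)60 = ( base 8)116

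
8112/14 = 4056/7 = 579.43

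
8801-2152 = 6649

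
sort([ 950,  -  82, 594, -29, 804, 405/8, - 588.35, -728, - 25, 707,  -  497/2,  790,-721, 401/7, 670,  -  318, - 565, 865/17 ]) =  [ - 728, - 721, - 588.35,-565, - 318, - 497/2 , - 82, - 29,-25,405/8, 865/17 , 401/7, 594,670,  707,790, 804, 950]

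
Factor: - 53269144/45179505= -2^3*3^(  -  3)*5^ ( - 1) * 7^(-1)*1579^1*4217^1*47809^( - 1 ) 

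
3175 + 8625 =11800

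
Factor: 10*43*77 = 33110 = 2^1*5^1*7^1*11^1*43^1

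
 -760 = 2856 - 3616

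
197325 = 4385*45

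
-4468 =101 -4569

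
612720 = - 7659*(-80)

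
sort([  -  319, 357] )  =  [ - 319, 357] 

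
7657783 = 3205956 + 4451827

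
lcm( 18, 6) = 18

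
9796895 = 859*11405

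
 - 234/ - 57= 4 + 2/19  =  4.11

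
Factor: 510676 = 2^2*127669^1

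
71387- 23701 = 47686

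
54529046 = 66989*814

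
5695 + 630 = 6325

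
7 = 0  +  7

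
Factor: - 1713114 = - 2^1*3^2 * 13^1*7321^1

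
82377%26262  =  3591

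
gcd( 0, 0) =0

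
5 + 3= 8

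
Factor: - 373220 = - 2^2*5^1*18661^1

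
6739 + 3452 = 10191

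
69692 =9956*7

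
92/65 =1 + 27/65 = 1.42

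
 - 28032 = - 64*438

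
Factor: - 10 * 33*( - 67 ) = 2^1 *3^1 * 5^1*11^1*67^1 = 22110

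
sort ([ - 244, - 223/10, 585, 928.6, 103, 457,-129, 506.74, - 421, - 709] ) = [ -709, -421, - 244, - 129,-223/10, 103,  457, 506.74 , 585,928.6]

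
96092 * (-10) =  - 960920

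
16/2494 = 8/1247 = 0.01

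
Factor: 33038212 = 2^2*23^1 * 359111^1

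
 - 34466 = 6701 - 41167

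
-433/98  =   - 5 + 57/98= - 4.42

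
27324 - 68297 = -40973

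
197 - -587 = 784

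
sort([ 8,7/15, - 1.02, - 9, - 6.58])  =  [ -9 , - 6.58,  -  1.02,7/15,8 ]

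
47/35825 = 47/35825 = 0.00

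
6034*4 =24136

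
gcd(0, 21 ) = 21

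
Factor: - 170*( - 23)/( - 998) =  - 5^1*17^1*23^1*499^( - 1) = - 1955/499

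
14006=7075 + 6931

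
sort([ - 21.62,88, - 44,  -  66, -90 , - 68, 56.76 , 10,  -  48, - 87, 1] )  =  [ - 90, - 87, - 68, - 66, - 48,  -  44, - 21.62, 1,10, 56.76, 88]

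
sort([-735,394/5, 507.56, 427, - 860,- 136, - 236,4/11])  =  [ - 860, - 735, - 236,- 136,4/11,394/5, 427,507.56] 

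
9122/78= 4561/39 =116.95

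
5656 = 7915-2259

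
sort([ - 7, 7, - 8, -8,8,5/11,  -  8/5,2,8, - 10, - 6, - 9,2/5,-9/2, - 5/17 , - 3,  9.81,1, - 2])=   [ - 10, - 9, - 8, - 8, - 7, - 6, - 9/2, - 3, - 2 , - 8/5, -5/17,2/5,5/11 , 1, 2,  7,8,8,  9.81]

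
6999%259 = 6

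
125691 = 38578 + 87113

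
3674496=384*9569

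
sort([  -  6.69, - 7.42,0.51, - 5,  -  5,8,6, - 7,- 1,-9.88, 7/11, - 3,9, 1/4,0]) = [- 9.88,- 7.42,- 7,-6.69, - 5, - 5, - 3, - 1,0,1/4,0.51, 7/11,6, 8,9 ]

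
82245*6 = 493470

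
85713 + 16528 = 102241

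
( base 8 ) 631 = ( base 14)213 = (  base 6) 1521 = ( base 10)409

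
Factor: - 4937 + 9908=3^1 * 1657^1 = 4971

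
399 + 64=463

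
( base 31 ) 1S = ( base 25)29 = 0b111011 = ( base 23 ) 2D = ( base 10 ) 59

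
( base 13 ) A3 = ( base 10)133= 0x85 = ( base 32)45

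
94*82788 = 7782072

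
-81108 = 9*(-9012) 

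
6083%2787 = 509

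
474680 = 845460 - 370780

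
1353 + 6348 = 7701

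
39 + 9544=9583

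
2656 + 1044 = 3700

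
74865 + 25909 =100774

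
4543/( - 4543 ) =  - 1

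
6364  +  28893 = 35257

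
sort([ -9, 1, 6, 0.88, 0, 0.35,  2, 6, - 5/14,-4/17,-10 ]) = [ - 10,  -  9, -5/14 , - 4/17, 0 , 0.35, 0.88  ,  1,2, 6,6]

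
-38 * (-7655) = 290890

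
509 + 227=736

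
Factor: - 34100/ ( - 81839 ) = 2^2*5^2*11^1*31^1*81839^(- 1)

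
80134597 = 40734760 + 39399837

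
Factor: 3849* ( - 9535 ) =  - 3^1*5^1 * 1283^1 * 1907^1 = - 36700215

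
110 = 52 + 58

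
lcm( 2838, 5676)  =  5676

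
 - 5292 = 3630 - 8922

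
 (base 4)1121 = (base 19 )4D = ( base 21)45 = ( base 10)89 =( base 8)131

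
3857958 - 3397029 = 460929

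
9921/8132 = 1+1789/8132 = 1.22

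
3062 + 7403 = 10465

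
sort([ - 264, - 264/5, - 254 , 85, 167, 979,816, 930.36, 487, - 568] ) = [ - 568, - 264,  -  254,-264/5,85,167, 487, 816,930.36,979]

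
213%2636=213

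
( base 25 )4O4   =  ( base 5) 44404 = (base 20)7f4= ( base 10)3104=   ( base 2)110000100000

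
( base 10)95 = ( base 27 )3E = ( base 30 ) 35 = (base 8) 137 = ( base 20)4f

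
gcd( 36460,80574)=2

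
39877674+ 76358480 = 116236154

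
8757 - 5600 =3157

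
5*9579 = 47895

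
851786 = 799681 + 52105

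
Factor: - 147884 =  - 2^2*11^1*3361^1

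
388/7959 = 388/7959=0.05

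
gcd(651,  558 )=93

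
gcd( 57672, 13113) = 9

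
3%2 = 1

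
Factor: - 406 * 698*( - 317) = 89833996 = 2^2*7^1 * 29^1*317^1*349^1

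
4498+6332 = 10830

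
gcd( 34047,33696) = 351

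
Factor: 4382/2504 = 7/4 = 2^ ( - 2 )*7^1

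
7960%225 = 85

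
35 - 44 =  - 9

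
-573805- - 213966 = -359839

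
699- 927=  - 228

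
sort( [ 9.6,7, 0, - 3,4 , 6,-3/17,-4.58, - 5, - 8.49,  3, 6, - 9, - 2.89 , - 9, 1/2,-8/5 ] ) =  [ - 9, - 9,- 8.49, - 5, - 4.58, - 3, - 2.89, - 8/5,-3/17, 0,1/2, 3, 4, 6,  6, 7, 9.6] 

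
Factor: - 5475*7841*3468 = - 148879419300 = - 2^2 * 3^2 * 5^2*17^2 *73^1 * 7841^1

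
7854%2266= 1056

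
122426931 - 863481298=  - 741054367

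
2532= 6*422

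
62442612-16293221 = 46149391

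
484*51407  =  24880988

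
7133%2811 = 1511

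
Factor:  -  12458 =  - 2^1*6229^1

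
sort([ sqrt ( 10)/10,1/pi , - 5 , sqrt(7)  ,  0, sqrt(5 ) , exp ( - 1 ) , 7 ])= [ - 5,0,sqrt( 10)/10, 1/pi , exp( - 1), sqrt( 5),sqrt ( 7 ), 7 ] 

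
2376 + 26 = 2402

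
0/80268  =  0 = 0.00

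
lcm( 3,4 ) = 12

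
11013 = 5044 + 5969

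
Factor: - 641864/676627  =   - 2^3*7^( - 1) * 80233^1*96661^( - 1 )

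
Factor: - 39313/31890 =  - 2^(-1) * 3^ ( - 1)*5^( - 1 ) * 1063^( - 1) *39313^1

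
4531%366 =139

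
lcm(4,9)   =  36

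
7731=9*859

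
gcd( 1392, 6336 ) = 48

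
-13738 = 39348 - 53086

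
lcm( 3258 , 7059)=42354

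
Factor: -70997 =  - 70997^1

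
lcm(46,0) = 0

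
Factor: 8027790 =2^1*3^1*5^1*  267593^1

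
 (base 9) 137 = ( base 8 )163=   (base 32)3j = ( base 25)4f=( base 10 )115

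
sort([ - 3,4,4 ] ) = [ -3 , 4,4 ]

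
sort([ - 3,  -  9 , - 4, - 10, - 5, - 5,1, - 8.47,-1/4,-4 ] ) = [-10,-9,-8.47, - 5,-5, - 4,-4,-3,-1/4,1 ] 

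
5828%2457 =914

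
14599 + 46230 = 60829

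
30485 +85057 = 115542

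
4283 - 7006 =  -  2723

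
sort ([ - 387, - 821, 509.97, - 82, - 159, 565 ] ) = [ - 821, - 387, - 159,  -  82, 509.97,565]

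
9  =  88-79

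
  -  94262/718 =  - 132 + 257/359 = - 131.28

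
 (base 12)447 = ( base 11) 524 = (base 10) 631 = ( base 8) 1167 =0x277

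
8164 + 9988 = 18152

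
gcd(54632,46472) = 8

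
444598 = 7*63514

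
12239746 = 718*17047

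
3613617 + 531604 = 4145221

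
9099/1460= 9099/1460 = 6.23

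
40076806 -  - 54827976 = 94904782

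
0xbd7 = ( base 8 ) 5727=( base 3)11011021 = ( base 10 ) 3031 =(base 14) 1167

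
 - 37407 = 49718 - 87125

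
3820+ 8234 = 12054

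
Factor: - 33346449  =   - 3^2* 3705161^1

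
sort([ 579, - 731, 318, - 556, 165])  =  [ - 731, - 556,  165, 318 , 579 ]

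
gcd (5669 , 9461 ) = 1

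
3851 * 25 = 96275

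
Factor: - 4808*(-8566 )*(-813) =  - 33483671664 = -2^4*3^1*271^1*601^1*4283^1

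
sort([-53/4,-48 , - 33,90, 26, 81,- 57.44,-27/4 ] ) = [  -  57.44,-48,- 33, - 53/4, - 27/4,  26,81,90 ]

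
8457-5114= 3343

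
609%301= 7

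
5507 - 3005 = 2502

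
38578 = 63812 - 25234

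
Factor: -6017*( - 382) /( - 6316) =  - 2^( - 1 )*11^1 * 191^1*547^1 * 1579^(  -  1) = - 1149247/3158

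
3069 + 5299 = 8368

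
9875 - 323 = 9552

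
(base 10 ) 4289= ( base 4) 1003001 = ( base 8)10301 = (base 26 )68P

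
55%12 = 7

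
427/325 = 427/325 = 1.31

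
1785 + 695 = 2480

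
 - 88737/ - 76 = 1167  +  45/76 = 1167.59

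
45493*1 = 45493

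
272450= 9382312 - 9109862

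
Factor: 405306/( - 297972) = - 2^ ( - 1)*3^( - 1)*11^1*23^1*31^( - 1 ) =- 253/186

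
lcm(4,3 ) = 12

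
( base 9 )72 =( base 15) 45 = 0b1000001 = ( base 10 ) 65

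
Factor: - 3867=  - 3^1*1289^1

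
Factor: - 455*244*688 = -76381760 =- 2^6*5^1*7^1*13^1*43^1*61^1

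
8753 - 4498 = 4255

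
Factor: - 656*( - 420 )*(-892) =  - 245763840   =  - 2^8*3^1* 5^1*7^1 *41^1*223^1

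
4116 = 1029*4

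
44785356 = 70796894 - 26011538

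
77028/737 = 77028/737=104.52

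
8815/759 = 11 + 466/759 = 11.61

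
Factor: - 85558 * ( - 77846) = 2^2 * 11^1*3889^1*38923^1 = 6660348068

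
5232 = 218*24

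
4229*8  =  33832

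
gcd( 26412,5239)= 31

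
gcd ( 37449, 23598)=513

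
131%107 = 24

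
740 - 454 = 286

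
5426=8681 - 3255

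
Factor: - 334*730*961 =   -  234311020   =  - 2^2*5^1*31^2*73^1*167^1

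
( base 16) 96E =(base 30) 2ke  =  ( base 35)1xy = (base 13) 1139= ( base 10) 2414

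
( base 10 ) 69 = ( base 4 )1011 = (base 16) 45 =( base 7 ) 126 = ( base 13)54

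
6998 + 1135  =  8133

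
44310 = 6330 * 7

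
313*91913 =28768769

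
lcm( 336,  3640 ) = 21840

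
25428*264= 6712992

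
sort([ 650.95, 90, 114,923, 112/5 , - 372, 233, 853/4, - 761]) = [ - 761, - 372, 112/5, 90,114,853/4, 233, 650.95, 923]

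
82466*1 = 82466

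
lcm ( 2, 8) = 8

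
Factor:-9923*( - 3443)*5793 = 3^1*11^1 * 313^1*1931^1 * 9923^1 = 197917201977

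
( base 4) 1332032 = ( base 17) 1ag3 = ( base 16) 1f8e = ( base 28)a8e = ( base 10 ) 8078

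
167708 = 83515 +84193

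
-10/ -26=5/13 = 0.38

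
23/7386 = 23/7386 =0.00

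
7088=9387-2299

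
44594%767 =108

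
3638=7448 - 3810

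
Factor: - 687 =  - 3^1*229^1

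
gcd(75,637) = 1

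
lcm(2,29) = 58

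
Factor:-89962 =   -  2^1*31^1*1451^1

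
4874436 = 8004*609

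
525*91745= 48166125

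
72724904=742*98012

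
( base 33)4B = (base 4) 2033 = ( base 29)4R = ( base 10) 143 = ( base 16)8f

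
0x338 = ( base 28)11C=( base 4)30320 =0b1100111000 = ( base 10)824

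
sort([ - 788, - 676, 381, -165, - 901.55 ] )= [  -  901.55, - 788, - 676, - 165,381] 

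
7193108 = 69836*103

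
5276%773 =638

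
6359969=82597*77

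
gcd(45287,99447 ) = 1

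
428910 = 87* 4930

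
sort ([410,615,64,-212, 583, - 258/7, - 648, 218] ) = [ - 648 , - 212, - 258/7, 64 , 218,410,583 , 615] 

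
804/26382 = 134/4397= 0.03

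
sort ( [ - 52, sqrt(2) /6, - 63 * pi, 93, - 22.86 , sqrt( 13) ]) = [-63 * pi,-52,-22.86,  sqrt(2 )/6,  sqrt(13 ),93 ]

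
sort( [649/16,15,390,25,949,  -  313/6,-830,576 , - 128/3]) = [ - 830, - 313/6, - 128/3 , 15 , 25,649/16, 390,576,949]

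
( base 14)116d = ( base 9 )4144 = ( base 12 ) 1911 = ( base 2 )101111011101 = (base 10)3037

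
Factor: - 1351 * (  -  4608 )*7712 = 2^14*3^2*7^1*193^1 * 241^1 = 48010346496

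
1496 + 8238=9734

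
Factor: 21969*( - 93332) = -2050410708 = -2^2 * 3^2*2441^1*23333^1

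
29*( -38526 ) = -1117254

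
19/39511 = 19/39511= 0.00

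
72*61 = 4392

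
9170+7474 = 16644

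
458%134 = 56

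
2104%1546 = 558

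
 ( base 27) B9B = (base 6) 102145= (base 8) 20121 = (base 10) 8273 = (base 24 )E8H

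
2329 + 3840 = 6169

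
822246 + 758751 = 1580997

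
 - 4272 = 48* ( - 89)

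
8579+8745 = 17324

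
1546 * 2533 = 3916018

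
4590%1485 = 135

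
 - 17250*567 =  - 9780750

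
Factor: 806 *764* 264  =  2^6*3^1*11^1*13^1*31^1*191^1 = 162566976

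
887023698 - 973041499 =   -  86017801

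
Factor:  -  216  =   - 2^3*3^3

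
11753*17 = 199801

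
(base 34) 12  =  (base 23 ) 1D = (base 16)24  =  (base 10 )36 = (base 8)44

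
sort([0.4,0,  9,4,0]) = [0, 0,0.4,4,9] 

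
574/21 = 27 + 1/3 = 27.33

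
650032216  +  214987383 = 865019599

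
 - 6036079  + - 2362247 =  - 8398326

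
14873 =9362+5511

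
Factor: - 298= -2^1*149^1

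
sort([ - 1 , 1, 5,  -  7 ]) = [ - 7, - 1,1,5 ] 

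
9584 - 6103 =3481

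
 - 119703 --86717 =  - 32986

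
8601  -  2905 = 5696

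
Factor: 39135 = 3^1*5^1*2609^1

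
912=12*76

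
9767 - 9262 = 505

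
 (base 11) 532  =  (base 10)640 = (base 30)LA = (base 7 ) 1603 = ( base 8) 1200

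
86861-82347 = 4514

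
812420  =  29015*28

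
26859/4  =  26859/4  =  6714.75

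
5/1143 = 5/1143 = 0.00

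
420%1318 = 420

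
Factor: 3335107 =739^1*4513^1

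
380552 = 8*47569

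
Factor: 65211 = 3^1*21737^1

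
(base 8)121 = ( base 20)41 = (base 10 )81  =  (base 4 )1101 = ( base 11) 74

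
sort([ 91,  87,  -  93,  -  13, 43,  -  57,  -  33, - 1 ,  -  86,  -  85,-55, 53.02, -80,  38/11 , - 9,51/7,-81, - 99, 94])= [  -  99, - 93, - 86, - 85,  -  81,-80 ,- 57,  -  55,  -  33,-13, - 9,-1, 38/11, 51/7, 43, 53.02, 87,91, 94 ] 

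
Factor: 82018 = 2^1*23^1*1783^1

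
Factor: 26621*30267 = 3^3*7^1*19^1 *59^1*3803^1 = 805737807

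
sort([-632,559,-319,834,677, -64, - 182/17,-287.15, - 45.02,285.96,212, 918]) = [-632, - 319, - 287.15,-64,-45.02, - 182/17, 212,  285.96,559 , 677, 834, 918]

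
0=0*79966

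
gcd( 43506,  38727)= 9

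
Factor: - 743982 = - 2^1*3^1*123997^1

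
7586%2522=20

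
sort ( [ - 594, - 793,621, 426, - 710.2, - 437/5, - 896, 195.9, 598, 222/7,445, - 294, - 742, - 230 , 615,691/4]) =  [- 896 , - 793, - 742, -710.2,  -  594,-294, - 230, - 437/5,222/7 , 691/4, 195.9, 426,445, 598,615,  621]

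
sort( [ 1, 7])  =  [ 1,7] 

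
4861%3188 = 1673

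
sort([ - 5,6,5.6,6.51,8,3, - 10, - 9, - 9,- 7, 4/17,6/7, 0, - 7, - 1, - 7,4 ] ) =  [ - 10, - 9, - 9,-7, - 7 , - 7, - 5, - 1,0,4/17 , 6/7, 3, 4,5.6, 6,6.51, 8]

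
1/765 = 1/765 = 0.00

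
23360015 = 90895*257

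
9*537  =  4833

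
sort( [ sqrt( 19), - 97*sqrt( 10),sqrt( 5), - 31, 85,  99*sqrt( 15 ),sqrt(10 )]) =[ - 97 * sqrt(10)  , - 31,  sqrt( 5 ),sqrt(10 ) , sqrt( 19 ), 85,99*sqrt(15 )]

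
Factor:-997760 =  - 2^7*5^1*1559^1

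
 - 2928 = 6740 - 9668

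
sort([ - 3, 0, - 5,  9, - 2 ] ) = [ - 5, - 3, - 2,0,9]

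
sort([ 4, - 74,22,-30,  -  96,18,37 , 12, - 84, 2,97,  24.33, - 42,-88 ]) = [ - 96 , - 88 ,  -  84, - 74, - 42,-30,2,  4,12, 18,22,  24.33, 37,97 ]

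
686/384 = 1 + 151/192 = 1.79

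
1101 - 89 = 1012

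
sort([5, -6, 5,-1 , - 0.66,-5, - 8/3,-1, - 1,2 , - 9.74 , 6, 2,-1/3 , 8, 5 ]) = [-9.74,-6,- 5 ,-8/3,-1, - 1, - 1, - 0.66,  -  1/3, 2,2,5, 5  ,  5  ,  6,8] 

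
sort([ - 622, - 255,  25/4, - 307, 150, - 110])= [ - 622, - 307, - 255 ,-110, 25/4,150 ]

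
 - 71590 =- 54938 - 16652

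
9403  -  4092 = 5311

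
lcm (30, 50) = 150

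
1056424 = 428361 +628063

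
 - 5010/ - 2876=1+1067/1438 = 1.74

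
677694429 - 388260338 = 289434091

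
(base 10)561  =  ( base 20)181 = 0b1000110001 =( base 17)1g0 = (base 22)13B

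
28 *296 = 8288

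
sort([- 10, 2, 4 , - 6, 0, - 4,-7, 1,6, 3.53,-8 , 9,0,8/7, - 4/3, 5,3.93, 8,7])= [ - 10,- 8 , - 7, - 6, - 4, - 4/3,  0, 0,1, 8/7, 2,  3.53,3.93,  4, 5, 6, 7,  8 , 9 ]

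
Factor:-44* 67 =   -  2948 = - 2^2*11^1 * 67^1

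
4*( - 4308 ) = - 17232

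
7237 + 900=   8137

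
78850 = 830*95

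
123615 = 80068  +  43547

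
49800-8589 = 41211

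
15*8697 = 130455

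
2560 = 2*1280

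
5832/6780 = 486/565 = 0.86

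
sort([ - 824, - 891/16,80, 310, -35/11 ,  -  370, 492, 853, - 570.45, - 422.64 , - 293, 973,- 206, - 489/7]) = [ - 824, -570.45 , - 422.64, - 370, - 293, - 206 , - 489/7,-891/16, - 35/11,80,  310,492,853,  973]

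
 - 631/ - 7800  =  631/7800 =0.08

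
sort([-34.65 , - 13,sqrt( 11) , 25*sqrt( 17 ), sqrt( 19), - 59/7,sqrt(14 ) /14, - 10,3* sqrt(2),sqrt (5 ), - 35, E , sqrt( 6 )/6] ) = [ - 35, - 34.65,  -  13, - 10, -59/7,sqrt(14 )/14,sqrt( 6)/6, sqrt( 5),E,sqrt(11),3*sqrt(2),sqrt( 19 ),25 *sqrt(17 ) ]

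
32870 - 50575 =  - 17705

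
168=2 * 84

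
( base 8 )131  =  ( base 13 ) 6B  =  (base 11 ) 81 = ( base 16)59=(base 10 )89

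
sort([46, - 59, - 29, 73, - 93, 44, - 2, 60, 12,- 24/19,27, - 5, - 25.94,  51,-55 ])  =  [- 93, - 59,-55, - 29,-25.94, - 5 ,  -  2, - 24/19, 12,  27, 44,46,51, 60,73] 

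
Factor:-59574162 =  - 2^1*3^1*211^1*47057^1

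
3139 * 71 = 222869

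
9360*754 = 7057440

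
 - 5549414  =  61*( - 90974)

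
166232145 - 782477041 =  - 616244896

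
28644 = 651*44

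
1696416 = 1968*862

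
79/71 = 79/71 =1.11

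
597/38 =15 + 27/38 = 15.71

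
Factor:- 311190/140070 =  - 451/203 = - 7^ (- 1 )*11^1*29^( - 1)*41^1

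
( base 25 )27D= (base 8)2636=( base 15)65D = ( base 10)1438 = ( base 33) 1aj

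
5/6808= 5/6808 = 0.00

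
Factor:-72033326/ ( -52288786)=36016663/26144393 = 11^( - 1 )*587^( - 1 )*4049^(-1 ) * 36016663^1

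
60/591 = 20/197 =0.10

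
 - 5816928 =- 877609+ - 4939319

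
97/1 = 97 = 97.00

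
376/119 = 3 + 19/119  =  3.16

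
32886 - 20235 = 12651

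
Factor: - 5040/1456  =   - 45/13 = - 3^2  *  5^1*13^( - 1)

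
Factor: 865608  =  2^3*3^1*36067^1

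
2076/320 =519/80  =  6.49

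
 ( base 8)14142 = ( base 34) 5dk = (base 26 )962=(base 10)6242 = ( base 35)53C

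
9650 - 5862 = 3788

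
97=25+72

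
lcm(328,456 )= 18696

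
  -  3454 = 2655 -6109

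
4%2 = 0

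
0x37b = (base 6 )4043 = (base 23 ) 1FH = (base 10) 891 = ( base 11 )740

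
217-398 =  - 181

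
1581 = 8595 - 7014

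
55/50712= 55/50712 = 0.00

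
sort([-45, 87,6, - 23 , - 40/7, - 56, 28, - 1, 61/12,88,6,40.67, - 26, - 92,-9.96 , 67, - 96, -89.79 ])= [ - 96,- 92, - 89.79,-56,- 45 , - 26, - 23, - 9.96, - 40/7 ,  -  1, 61/12,6,6, 28, 40.67 , 67,87,88]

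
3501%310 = 91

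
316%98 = 22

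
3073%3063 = 10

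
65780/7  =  65780/7 = 9397.14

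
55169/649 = 85+4/649 = 85.01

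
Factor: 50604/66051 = 16868/22017 = 2^2*3^ ( - 1) *41^( - 1 )*179^(-1)*4217^1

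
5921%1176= 41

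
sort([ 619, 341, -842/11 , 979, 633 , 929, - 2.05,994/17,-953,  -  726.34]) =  [ -953,-726.34, - 842/11, - 2.05, 994/17,341,619, 633 , 929, 979 ] 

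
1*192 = 192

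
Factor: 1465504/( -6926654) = -732752/3463327 = -  2^4*7^( - 1 )*41^1*1117^1*494761^(-1 ) 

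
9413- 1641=7772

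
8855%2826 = 377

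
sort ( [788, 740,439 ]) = [439, 740,788]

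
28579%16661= 11918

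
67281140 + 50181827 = 117462967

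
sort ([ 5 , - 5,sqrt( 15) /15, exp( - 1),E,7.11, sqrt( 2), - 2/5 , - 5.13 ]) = [-5.13, - 5  , - 2/5 , sqrt( 15 ) /15, exp( - 1 ),sqrt( 2 ),E, 5  ,  7.11 ] 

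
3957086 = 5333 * 742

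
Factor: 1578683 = 47^1*33589^1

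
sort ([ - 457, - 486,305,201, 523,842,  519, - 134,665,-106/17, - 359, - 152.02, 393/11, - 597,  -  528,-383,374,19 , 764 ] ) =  [ - 597, - 528 ,-486, - 457 ,-383  ,-359,-152.02,  -  134, - 106/17, 19,393/11,201,305, 374 , 519,523, 665, 764,842 ]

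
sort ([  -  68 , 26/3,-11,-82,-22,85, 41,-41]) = [ - 82,  -  68, - 41,-22, - 11, 26/3,41,85]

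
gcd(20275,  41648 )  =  1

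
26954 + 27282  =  54236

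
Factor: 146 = 2^1*73^1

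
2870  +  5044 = 7914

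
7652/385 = 7652/385=19.88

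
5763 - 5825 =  - 62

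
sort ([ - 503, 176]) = [ - 503, 176 ] 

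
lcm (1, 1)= 1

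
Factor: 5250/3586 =3^1*5^3*7^1 * 11^(-1)*163^(-1) = 2625/1793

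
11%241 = 11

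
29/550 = 29/550=0.05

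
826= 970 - 144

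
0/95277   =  0 = 0.00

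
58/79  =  58/79 = 0.73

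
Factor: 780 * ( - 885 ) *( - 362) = 249888600= 2^3 * 3^2 * 5^2*13^1*59^1*181^1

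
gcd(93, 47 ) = 1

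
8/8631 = 8/8631 =0.00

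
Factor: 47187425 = 5^2* 31^1*60887^1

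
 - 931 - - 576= - 355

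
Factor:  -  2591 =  - 2591^1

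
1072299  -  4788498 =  - 3716199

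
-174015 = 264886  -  438901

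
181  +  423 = 604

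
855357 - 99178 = 756179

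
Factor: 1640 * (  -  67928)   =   - 111401920 = -  2^6*5^1* 7^1*41^1*1213^1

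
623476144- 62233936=561242208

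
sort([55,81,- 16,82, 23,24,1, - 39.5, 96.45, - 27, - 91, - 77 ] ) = [ - 91, - 77, - 39.5,-27, - 16, 1,  23,24, 55,81,82,96.45]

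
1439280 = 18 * 79960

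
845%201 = 41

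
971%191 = 16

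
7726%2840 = 2046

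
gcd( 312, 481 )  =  13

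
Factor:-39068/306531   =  -2^2*3^( - 3)*9767^1 * 11353^ ( - 1 ) 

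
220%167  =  53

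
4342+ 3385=7727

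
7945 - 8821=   -  876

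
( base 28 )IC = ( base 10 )516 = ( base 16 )204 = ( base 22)11A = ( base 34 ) f6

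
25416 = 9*2824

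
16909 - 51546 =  - 34637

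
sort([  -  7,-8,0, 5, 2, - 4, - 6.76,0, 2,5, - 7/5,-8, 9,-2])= [ - 8,-8, - 7,-6.76, - 4, - 2,-7/5,  0, 0, 2,2,  5,5, 9 ] 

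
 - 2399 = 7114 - 9513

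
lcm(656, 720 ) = 29520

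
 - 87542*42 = -3676764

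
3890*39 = 151710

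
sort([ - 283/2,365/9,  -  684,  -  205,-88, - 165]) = [ - 684,-205, - 165,-283/2, - 88,365/9] 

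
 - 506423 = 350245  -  856668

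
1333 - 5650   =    -  4317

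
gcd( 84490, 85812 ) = 2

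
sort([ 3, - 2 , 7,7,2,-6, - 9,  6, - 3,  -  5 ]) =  [-9 ,-6, - 5,  -  3, - 2, 2, 3,  6, 7,7] 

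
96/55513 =96/55513= 0.00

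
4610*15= 69150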